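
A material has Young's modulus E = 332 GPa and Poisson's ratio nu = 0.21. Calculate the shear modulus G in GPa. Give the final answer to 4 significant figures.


G = E / (2*(1+nu))
G = 332 / (2*(1+0.21))
G = 137.2 GPa


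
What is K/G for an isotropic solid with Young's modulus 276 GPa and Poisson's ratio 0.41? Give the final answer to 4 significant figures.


G = E / (2*(1+nu))
G = 276 / (2*(1+0.41)) = 97.8723 GPa
K = E / (3*(1-2*nu))
K = 276 / (3*(1-2*0.41)) = 511.111 GPa
K/G = 511.111 / 97.8723 = 5.222


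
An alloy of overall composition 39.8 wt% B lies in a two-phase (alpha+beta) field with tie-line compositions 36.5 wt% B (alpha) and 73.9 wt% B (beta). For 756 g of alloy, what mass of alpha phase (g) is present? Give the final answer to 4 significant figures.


f_alpha = (C_beta - C0) / (C_beta - C_alpha)
f_alpha = (73.9 - 39.8) / (73.9 - 36.5) = 0.911765
m_alpha = f_alpha * m_total = 0.911765 * 756 = 689.3 g


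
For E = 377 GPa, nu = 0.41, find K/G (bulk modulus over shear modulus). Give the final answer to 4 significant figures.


G = E / (2*(1+nu))
G = 377 / (2*(1+0.41)) = 133.688 GPa
K = E / (3*(1-2*nu))
K = 377 / (3*(1-2*0.41)) = 698.148 GPa
K/G = 698.148 / 133.688 = 5.222


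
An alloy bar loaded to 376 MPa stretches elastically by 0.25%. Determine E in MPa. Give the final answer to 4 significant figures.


E = sigma / epsilon
epsilon = 0.25% = 2.5e-03
E = 376 / 2.5e-03
E = 150400 MPa


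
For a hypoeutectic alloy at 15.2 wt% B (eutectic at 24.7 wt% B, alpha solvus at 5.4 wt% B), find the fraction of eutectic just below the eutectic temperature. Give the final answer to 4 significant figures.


f_primary = (C_e - C0) / (C_e - C_alpha_max)
f_primary = (24.7 - 15.2) / (24.7 - 5.4)
f_primary = 0.492228
f_eutectic = 1 - 0.492228 = 0.5078


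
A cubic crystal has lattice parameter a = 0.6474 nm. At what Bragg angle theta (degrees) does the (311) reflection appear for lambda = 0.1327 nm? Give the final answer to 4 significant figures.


d = a / sqrt(h^2+k^2+l^2)
d = 0.6474 / sqrt(11) = 0.195198 nm
lambda = 2*d*sin(theta)  =>  sin(theta) = lambda / (2*d)
sin(theta) = 0.1327 / (2 * 0.195198) = 0.33991
theta = 19.87 deg


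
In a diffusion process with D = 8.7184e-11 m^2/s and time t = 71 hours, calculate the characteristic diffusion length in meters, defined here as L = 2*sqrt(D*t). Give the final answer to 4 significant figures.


t = 71 hr = 255600 s
Diffusion length = 2*sqrt(D*t)
= 2*sqrt(8.7184e-11 * 255600)
= 9.441e-03 m


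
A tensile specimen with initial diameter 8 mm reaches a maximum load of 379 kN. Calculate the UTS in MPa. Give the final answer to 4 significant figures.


A0 = pi*(d/2)^2 = pi*(8/2)^2 = 50.2655 mm^2
UTS = F_max / A0 = 379*1000 / 50.2655
UTS = 7540 MPa


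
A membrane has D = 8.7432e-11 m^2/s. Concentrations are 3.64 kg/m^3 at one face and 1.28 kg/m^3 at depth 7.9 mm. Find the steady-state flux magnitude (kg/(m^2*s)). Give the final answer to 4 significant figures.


J = -D * (dC/dx) = D * (C1 - C2) / dx
J = 8.7432e-11 * (3.64 - 1.28) / 7.9e-03
J = 2.612e-08 kg/(m^2*s)


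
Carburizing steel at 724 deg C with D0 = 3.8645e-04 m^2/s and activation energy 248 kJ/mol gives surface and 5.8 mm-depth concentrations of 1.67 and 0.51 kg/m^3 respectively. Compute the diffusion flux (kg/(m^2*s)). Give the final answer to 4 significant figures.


Step 1: D = D0 * exp(-Qd/(R*T))
T = 724 + 273.15 = 997.15 K
D = 3.8645e-04 * exp(-248e3 / (8.314 * 997.15)) = 3.9392e-17 m^2/s
Step 2: J = D * (C1 - C2) / dx
J = 3.9392e-17 * (1.67 - 0.51) / 5.8e-03
J = 7.878e-15 kg/(m^2*s)


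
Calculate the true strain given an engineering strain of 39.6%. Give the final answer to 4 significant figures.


epsilon_true = ln(1 + epsilon_eng)
epsilon_true = ln(1 + 0.396)
epsilon_true = 0.3336


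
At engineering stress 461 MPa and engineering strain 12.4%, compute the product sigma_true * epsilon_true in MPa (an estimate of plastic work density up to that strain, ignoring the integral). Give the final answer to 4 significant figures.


sigma_true = sigma_eng * (1 + epsilon_eng)
sigma_true = 461 * (1 + 0.124) = 518.164 MPa
epsilon_true = ln(1 + epsilon_eng)
epsilon_true = ln(1 + 0.124) = 0.116894
sigma_true * epsilon_true = 518.164 * 0.116894 = 60.57 MPa


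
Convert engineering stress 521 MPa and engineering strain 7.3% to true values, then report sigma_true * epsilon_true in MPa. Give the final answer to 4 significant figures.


sigma_true = sigma_eng * (1 + epsilon_eng)
sigma_true = 521 * (1 + 0.073) = 559.033 MPa
epsilon_true = ln(1 + epsilon_eng)
epsilon_true = ln(1 + 0.073) = 0.0704585
sigma_true * epsilon_true = 559.033 * 0.0704585 = 39.39 MPa


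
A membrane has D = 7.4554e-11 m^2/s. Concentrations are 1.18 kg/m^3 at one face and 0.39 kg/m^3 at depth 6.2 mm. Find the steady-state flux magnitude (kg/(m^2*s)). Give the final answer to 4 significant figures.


J = -D * (dC/dx) = D * (C1 - C2) / dx
J = 7.4554e-11 * (1.18 - 0.39) / 6.2e-03
J = 9.5e-09 kg/(m^2*s)


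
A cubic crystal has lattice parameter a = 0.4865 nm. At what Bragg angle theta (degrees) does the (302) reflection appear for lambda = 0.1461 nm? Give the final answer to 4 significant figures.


d = a / sqrt(h^2+k^2+l^2)
d = 0.4865 / sqrt(13) = 0.134931 nm
lambda = 2*d*sin(theta)  =>  sin(theta) = lambda / (2*d)
sin(theta) = 0.1461 / (2 * 0.134931) = 0.541389
theta = 32.78 deg


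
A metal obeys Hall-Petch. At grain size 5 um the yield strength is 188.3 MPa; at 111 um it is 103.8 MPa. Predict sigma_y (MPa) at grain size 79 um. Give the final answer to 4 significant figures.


sigma_y = sigma0 + k / sqrt(d)
1/sqrt(d1) = 1/sqrt(5e-06) = 447.214;  1/sqrt(d2) = 94.9158
k = (sigma1 - sigma2) / (1/sqrt(d1) - 1/sqrt(d2)) = (188.3 - 103.8) / (447.214 - 94.9158) = 0.239854 MPa*m^0.5
sigma0 = sigma1 - k/sqrt(d1) = 188.3 - 0.239854*447.214 = 81.0341 MPa
sigma_y(d3) = 81.0341 + 0.239854 / sqrt(7.9e-05) = 108 MPa


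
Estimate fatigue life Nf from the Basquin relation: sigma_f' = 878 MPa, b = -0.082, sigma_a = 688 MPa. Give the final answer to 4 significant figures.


sigma_a = sigma_f' * (2*Nf)^b
2*Nf = (sigma_a / sigma_f')^(1/b)
2*Nf = (688 / 878)^(1/-0.082)
2*Nf = 19.5676
Nf = 9.784 cycles


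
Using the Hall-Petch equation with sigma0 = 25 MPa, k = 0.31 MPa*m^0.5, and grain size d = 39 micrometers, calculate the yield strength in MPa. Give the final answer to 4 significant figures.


sigma_y = sigma0 + k / sqrt(d)
d = 39 um = 3.9e-05 m
sigma_y = 25 + 0.31 / sqrt(3.9e-05)
sigma_y = 74.64 MPa


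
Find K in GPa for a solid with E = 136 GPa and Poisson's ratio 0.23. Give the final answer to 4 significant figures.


K = E / (3*(1-2*nu))
K = 136 / (3*(1-2*0.23))
K = 83.95 GPa


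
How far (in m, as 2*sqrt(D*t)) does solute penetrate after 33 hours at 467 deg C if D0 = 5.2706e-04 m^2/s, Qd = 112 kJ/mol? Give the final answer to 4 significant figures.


Step 1: D = D0 * exp(-Qd/(R*T))
T = 740.15 K
D = 5.2706e-04 * exp(-112e3 / (8.314 * 740.15)) = 6.5674e-12 m^2/s
Step 2: L = 2*sqrt(D*t)
t = 33 h = 118800 s
L = 2*sqrt(6.5674e-12 * 118800) = 1.767e-03 m


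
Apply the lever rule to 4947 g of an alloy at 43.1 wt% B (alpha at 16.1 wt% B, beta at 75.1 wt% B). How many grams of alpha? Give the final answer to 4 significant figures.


f_alpha = (C_beta - C0) / (C_beta - C_alpha)
f_alpha = (75.1 - 43.1) / (75.1 - 16.1) = 0.542373
m_alpha = f_alpha * m_total = 0.542373 * 4947 = 2683 g


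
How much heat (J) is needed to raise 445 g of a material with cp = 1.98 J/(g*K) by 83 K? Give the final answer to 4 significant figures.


Q = m * cp * dT
Q = 445 * 1.98 * 83
Q = 73130 J


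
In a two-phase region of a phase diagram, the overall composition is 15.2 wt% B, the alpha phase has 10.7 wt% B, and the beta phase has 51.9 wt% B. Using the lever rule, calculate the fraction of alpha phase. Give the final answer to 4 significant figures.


f_alpha = (C_beta - C0) / (C_beta - C_alpha)
f_alpha = (51.9 - 15.2) / (51.9 - 10.7)
f_alpha = 0.8908


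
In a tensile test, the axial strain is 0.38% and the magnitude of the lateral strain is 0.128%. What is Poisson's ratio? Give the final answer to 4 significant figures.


nu = -epsilon_lat / epsilon_axial
Lateral strain is contraction (negative), so using magnitudes:
nu = 0.128 / 0.38
nu = 0.3368


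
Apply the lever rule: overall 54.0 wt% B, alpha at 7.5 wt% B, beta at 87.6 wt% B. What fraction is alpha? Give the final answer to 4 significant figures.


f_alpha = (C_beta - C0) / (C_beta - C_alpha)
f_alpha = (87.6 - 54.0) / (87.6 - 7.5)
f_alpha = 0.4195


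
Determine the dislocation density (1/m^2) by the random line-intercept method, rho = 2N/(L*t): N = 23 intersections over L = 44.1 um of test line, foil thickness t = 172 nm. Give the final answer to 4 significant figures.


rho = 2N / (L * t)
L = 44.1 um = 4.41e-05 m, t = 172 nm = 1.72e-07 m
rho = 2 * 23 / (4.41e-05 * 1.72e-07)
rho = 6.064e+12 1/m^2


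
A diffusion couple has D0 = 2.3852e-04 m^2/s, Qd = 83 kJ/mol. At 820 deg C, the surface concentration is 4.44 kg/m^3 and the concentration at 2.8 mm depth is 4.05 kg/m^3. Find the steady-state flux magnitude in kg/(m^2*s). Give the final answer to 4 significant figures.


Step 1: D = D0 * exp(-Qd/(R*T))
T = 820 + 273.15 = 1093.15 K
D = 2.3852e-04 * exp(-83e3 / (8.314 * 1093.15)) = 2.57836e-08 m^2/s
Step 2: J = D * (C1 - C2) / dx
J = 2.57836e-08 * (4.44 - 4.05) / 2.8e-03
J = 3.591e-06 kg/(m^2*s)


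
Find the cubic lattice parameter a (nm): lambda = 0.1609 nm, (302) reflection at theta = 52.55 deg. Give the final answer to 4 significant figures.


d = lambda / (2*sin(theta))
d = 0.1609 / (2*sin(52.55 deg))
d = 0.101337 nm
a = d * sqrt(h^2+k^2+l^2) = 0.101337 * sqrt(13)
a = 0.3654 nm


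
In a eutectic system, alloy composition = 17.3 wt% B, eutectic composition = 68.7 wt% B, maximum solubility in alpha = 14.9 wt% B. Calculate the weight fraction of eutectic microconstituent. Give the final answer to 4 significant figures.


f_primary = (C_e - C0) / (C_e - C_alpha_max)
f_primary = (68.7 - 17.3) / (68.7 - 14.9)
f_primary = 0.95539
f_eutectic = 1 - 0.95539 = 0.04461


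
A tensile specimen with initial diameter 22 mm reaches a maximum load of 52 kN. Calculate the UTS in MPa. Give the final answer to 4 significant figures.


A0 = pi*(d/2)^2 = pi*(22/2)^2 = 380.133 mm^2
UTS = F_max / A0 = 52*1000 / 380.133
UTS = 136.8 MPa


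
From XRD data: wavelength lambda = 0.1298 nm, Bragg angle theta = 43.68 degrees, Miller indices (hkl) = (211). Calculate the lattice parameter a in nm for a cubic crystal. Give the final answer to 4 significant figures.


d = lambda / (2*sin(theta))
d = 0.1298 / (2*sin(43.68 deg))
d = 0.0939722 nm
a = d * sqrt(h^2+k^2+l^2) = 0.0939722 * sqrt(6)
a = 0.2302 nm


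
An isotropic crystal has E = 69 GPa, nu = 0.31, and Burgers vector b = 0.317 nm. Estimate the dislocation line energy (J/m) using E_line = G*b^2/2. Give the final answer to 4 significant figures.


Step 1: G = E / (2*(1+nu))
G = 69 / (2*(1+0.31)) = 26.3359 GPa = 2.63359e+10 Pa
Step 2: E_line = G*b^2/2
b = 0.317 nm = 3.17e-10 m
E_line = 0.5 * 2.63359e+10 * (3.17e-10)^2 = 1.323e-09 J/m


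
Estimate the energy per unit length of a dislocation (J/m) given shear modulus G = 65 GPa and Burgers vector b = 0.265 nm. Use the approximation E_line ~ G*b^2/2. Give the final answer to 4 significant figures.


E = G*b^2/2
b = 0.265 nm = 2.65e-10 m
G = 65 GPa = 6.5e+10 Pa
E = 0.5 * 6.5e+10 * (2.65e-10)^2
E = 2.282e-09 J/m


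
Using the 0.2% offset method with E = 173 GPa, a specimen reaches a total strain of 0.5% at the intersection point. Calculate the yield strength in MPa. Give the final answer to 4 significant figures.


Offset strain = 0.002
Elastic strain at yield = total_strain - offset = 5e-03 - 0.002 = 3e-03
sigma_y = E * elastic_strain = 173000 * 3e-03
sigma_y = 519 MPa


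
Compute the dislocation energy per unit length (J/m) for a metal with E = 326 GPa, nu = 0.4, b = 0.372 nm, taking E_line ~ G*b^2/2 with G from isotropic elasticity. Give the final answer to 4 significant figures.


Step 1: G = E / (2*(1+nu))
G = 326 / (2*(1+0.4)) = 116.429 GPa = 1.16429e+11 Pa
Step 2: E_line = G*b^2/2
b = 0.372 nm = 3.72e-10 m
E_line = 0.5 * 1.16429e+11 * (3.72e-10)^2 = 8.056e-09 J/m


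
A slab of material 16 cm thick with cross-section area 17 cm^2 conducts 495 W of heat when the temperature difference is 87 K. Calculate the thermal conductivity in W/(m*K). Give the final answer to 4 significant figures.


k = Q*L / (A*dT)
L = 0.16 m, A = 1.7e-03 m^2
k = 495 * 0.16 / (1.7e-03 * 87)
k = 535.5 W/(m*K)


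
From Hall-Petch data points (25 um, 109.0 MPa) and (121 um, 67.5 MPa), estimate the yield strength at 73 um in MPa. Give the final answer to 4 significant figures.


sigma_y = sigma0 + k / sqrt(d)
1/sqrt(d1) = 1/sqrt(2.5e-05) = 200;  1/sqrt(d2) = 90.9091
k = (sigma1 - sigma2) / (1/sqrt(d1) - 1/sqrt(d2)) = (109.0 - 67.5) / (200 - 90.9091) = 0.380417 MPa*m^0.5
sigma0 = sigma1 - k/sqrt(d1) = 109.0 - 0.380417*200 = 32.9167 MPa
sigma_y(d3) = 32.9167 + 0.380417 / sqrt(7.3e-05) = 77.44 MPa


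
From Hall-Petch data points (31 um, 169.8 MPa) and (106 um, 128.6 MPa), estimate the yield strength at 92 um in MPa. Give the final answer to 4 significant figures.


sigma_y = sigma0 + k / sqrt(d)
1/sqrt(d1) = 1/sqrt(3.1e-05) = 179.605;  1/sqrt(d2) = 97.1286
k = (sigma1 - sigma2) / (1/sqrt(d1) - 1/sqrt(d2)) = (169.8 - 128.6) / (179.605 - 97.1286) = 0.499535 MPa*m^0.5
sigma0 = sigma1 - k/sqrt(d1) = 169.8 - 0.499535*179.605 = 80.0809 MPa
sigma_y(d3) = 80.0809 + 0.499535 / sqrt(9.2e-05) = 132.2 MPa


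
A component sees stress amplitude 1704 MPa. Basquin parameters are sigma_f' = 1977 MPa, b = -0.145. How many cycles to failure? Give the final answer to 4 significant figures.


sigma_a = sigma_f' * (2*Nf)^b
2*Nf = (sigma_a / sigma_f')^(1/b)
2*Nf = (1704 / 1977)^(1/-0.145)
2*Nf = 2.78666
Nf = 1.393 cycles


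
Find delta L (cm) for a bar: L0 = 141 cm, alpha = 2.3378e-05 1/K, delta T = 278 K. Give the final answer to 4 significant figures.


dL = L0 * alpha * dT
dL = 141 * 2.3378e-05 * 278
dL = 0.9164 cm


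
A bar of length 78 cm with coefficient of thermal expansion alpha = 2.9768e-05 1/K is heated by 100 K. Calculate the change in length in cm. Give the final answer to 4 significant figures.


dL = L0 * alpha * dT
dL = 78 * 2.9768e-05 * 100
dL = 0.2322 cm


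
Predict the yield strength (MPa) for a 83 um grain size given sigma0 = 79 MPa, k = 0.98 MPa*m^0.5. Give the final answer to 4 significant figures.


sigma_y = sigma0 + k / sqrt(d)
d = 83 um = 8.3e-05 m
sigma_y = 79 + 0.98 / sqrt(8.3e-05)
sigma_y = 186.6 MPa


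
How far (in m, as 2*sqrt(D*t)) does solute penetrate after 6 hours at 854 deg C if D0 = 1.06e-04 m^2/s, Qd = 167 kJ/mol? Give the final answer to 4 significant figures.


Step 1: D = D0 * exp(-Qd/(R*T))
T = 1127.15 K
D = 1.06e-04 * exp(-167e3 / (8.314 * 1127.15)) = 1.93141e-12 m^2/s
Step 2: L = 2*sqrt(D*t)
t = 6 h = 21600 s
L = 2*sqrt(1.93141e-12 * 21600) = 4.085e-04 m


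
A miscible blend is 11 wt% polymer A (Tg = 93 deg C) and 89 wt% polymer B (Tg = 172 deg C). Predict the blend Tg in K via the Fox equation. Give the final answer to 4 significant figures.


1/Tg = w1/Tg1 + w2/Tg2 (in Kelvin)
Tg1 = 366.15 K, Tg2 = 445.15 K
1/Tg = 0.11/366.15 + 0.89/445.15
Tg = 434.8 K


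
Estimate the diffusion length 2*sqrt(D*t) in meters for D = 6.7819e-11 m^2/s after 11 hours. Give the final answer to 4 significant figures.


t = 11 hr = 39600 s
Diffusion length = 2*sqrt(D*t)
= 2*sqrt(6.7819e-11 * 39600)
= 3.278e-03 m


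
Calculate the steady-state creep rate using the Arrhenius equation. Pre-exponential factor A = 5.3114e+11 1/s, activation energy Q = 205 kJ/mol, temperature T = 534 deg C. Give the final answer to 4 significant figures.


rate = A * exp(-Q / (R*T))
T = 534 + 273.15 = 807.15 K
rate = 5.3114e+11 * exp(-205e3 / (8.314 * 807.15))
rate = 0.02872 1/s


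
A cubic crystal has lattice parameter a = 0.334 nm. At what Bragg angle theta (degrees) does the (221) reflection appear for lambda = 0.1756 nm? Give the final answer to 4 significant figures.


d = a / sqrt(h^2+k^2+l^2)
d = 0.334 / sqrt(9) = 0.111333 nm
lambda = 2*d*sin(theta)  =>  sin(theta) = lambda / (2*d)
sin(theta) = 0.1756 / (2 * 0.111333) = 0.788623
theta = 52.06 deg


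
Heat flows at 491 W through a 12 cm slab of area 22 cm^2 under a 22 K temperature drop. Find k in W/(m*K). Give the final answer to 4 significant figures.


k = Q*L / (A*dT)
L = 0.12 m, A = 2.2e-03 m^2
k = 491 * 0.12 / (2.2e-03 * 22)
k = 1217 W/(m*K)


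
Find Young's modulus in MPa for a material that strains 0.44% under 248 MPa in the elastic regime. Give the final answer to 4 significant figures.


E = sigma / epsilon
epsilon = 0.44% = 4.4e-03
E = 248 / 4.4e-03
E = 56360 MPa


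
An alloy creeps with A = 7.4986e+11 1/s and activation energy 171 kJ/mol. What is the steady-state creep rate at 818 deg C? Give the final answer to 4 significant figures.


rate = A * exp(-Q / (R*T))
T = 818 + 273.15 = 1091.15 K
rate = 7.4986e+11 * exp(-171e3 / (8.314 * 1091.15))
rate = 4883 1/s


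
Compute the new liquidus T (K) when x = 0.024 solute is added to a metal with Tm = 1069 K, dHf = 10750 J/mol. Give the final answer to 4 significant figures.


dT = R*Tm^2*x / dHf
dT = 8.314 * 1069^2 * 0.024 / 10750
dT = 21.2113 K
T_new = 1069 - 21.2113 = 1048 K


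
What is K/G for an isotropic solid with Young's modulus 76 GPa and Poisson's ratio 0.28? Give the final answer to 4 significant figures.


G = E / (2*(1+nu))
G = 76 / (2*(1+0.28)) = 29.6875 GPa
K = E / (3*(1-2*nu))
K = 76 / (3*(1-2*0.28)) = 57.5758 GPa
K/G = 57.5758 / 29.6875 = 1.939


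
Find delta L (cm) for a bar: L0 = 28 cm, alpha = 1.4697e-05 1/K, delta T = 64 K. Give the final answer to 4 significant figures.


dL = L0 * alpha * dT
dL = 28 * 1.4697e-05 * 64
dL = 0.02634 cm


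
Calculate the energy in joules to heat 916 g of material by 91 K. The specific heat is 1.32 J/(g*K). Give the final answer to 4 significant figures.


Q = m * cp * dT
Q = 916 * 1.32 * 91
Q = 110000 J


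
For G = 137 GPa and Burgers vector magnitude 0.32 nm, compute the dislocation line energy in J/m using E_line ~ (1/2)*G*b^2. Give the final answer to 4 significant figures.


E = G*b^2/2
b = 0.32 nm = 3.2e-10 m
G = 137 GPa = 1.37e+11 Pa
E = 0.5 * 1.37e+11 * (3.2e-10)^2
E = 7.014e-09 J/m


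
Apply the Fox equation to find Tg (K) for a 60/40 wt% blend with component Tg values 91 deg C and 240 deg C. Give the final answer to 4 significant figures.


1/Tg = w1/Tg1 + w2/Tg2 (in Kelvin)
Tg1 = 364.15 K, Tg2 = 513.15 K
1/Tg = 0.6/364.15 + 0.4/513.15
Tg = 412 K


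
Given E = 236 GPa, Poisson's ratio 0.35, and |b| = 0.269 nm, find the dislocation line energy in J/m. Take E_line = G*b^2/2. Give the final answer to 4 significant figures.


Step 1: G = E / (2*(1+nu))
G = 236 / (2*(1+0.35)) = 87.4074 GPa = 8.74074e+10 Pa
Step 2: E_line = G*b^2/2
b = 0.269 nm = 2.69e-10 m
E_line = 0.5 * 8.74074e+10 * (2.69e-10)^2 = 3.162e-09 J/m


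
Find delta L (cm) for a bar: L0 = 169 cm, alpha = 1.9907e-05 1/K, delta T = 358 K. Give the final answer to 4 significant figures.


dL = L0 * alpha * dT
dL = 169 * 1.9907e-05 * 358
dL = 1.204 cm


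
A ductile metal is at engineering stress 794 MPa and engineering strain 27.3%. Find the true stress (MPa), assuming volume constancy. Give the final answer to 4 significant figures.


sigma_true = sigma_eng * (1 + epsilon_eng)
sigma_true = 794 * (1 + 0.273)
sigma_true = 1011 MPa


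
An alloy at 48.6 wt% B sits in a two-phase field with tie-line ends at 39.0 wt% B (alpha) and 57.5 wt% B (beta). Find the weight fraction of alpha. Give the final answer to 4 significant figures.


f_alpha = (C_beta - C0) / (C_beta - C_alpha)
f_alpha = (57.5 - 48.6) / (57.5 - 39.0)
f_alpha = 0.4811


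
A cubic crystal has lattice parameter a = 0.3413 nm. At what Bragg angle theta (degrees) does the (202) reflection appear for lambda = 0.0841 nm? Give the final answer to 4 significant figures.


d = a / sqrt(h^2+k^2+l^2)
d = 0.3413 / sqrt(8) = 0.120668 nm
lambda = 2*d*sin(theta)  =>  sin(theta) = lambda / (2*d)
sin(theta) = 0.0841 / (2 * 0.120668) = 0.348477
theta = 20.39 deg


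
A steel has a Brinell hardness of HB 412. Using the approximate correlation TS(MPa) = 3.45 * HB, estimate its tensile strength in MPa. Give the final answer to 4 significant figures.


TS (MPa) = 3.45 * HB
TS = 3.45 * 412
TS = 1421 MPa


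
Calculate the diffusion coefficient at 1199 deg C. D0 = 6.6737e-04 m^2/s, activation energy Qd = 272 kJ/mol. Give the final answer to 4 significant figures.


D = D0 * exp(-Qd / (R*T))
T = 1472.15 K
D = 6.6737e-04 * exp(-272e3 / (8.314 * 1472.15))
D = 1.489e-13 m^2/s


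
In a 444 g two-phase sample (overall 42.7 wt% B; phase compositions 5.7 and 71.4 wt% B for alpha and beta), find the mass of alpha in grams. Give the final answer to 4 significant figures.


f_alpha = (C_beta - C0) / (C_beta - C_alpha)
f_alpha = (71.4 - 42.7) / (71.4 - 5.7) = 0.436834
m_alpha = f_alpha * m_total = 0.436834 * 444 = 194 g


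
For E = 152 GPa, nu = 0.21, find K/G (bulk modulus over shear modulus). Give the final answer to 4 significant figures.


G = E / (2*(1+nu))
G = 152 / (2*(1+0.21)) = 62.8099 GPa
K = E / (3*(1-2*nu))
K = 152 / (3*(1-2*0.21)) = 87.3563 GPa
K/G = 87.3563 / 62.8099 = 1.391


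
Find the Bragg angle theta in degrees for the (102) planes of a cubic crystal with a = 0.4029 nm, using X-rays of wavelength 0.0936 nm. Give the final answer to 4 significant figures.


d = a / sqrt(h^2+k^2+l^2)
d = 0.4029 / sqrt(5) = 0.180182 nm
lambda = 2*d*sin(theta)  =>  sin(theta) = lambda / (2*d)
sin(theta) = 0.0936 / (2 * 0.180182) = 0.259737
theta = 15.05 deg


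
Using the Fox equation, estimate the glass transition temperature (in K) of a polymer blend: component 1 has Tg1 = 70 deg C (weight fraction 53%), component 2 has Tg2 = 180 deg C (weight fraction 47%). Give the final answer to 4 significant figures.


1/Tg = w1/Tg1 + w2/Tg2 (in Kelvin)
Tg1 = 343.15 K, Tg2 = 453.15 K
1/Tg = 0.53/343.15 + 0.47/453.15
Tg = 387.3 K


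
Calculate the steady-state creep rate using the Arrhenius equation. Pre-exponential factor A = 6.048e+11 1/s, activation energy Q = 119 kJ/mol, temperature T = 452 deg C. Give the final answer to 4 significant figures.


rate = A * exp(-Q / (R*T))
T = 452 + 273.15 = 725.15 K
rate = 6.048e+11 * exp(-119e3 / (8.314 * 725.15))
rate = 1620 1/s


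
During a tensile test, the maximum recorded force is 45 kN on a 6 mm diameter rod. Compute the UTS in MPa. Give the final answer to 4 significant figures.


A0 = pi*(d/2)^2 = pi*(6/2)^2 = 28.2743 mm^2
UTS = F_max / A0 = 45*1000 / 28.2743
UTS = 1592 MPa


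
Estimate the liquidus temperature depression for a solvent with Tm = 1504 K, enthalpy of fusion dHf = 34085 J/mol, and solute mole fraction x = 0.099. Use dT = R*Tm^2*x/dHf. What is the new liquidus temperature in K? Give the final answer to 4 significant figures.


dT = R*Tm^2*x / dHf
dT = 8.314 * 1504^2 * 0.099 / 34085
dT = 54.6233 K
T_new = 1504 - 54.6233 = 1449 K


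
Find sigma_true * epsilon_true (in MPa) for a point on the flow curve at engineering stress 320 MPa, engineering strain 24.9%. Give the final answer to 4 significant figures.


sigma_true = sigma_eng * (1 + epsilon_eng)
sigma_true = 320 * (1 + 0.249) = 399.68 MPa
epsilon_true = ln(1 + epsilon_eng)
epsilon_true = ln(1 + 0.249) = 0.222343
sigma_true * epsilon_true = 399.68 * 0.222343 = 88.87 MPa


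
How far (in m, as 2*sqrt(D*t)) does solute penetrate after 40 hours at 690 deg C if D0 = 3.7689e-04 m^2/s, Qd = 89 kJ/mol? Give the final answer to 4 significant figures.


Step 1: D = D0 * exp(-Qd/(R*T))
T = 963.15 K
D = 3.7689e-04 * exp(-89e3 / (8.314 * 963.15)) = 5.61425e-09 m^2/s
Step 2: L = 2*sqrt(D*t)
t = 40 h = 144000 s
L = 2*sqrt(5.61425e-09 * 144000) = 0.05687 m


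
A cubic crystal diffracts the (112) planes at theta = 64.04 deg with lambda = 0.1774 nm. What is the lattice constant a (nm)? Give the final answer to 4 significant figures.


d = lambda / (2*sin(theta))
d = 0.1774 / (2*sin(64.04 deg))
d = 0.0986542 nm
a = d * sqrt(h^2+k^2+l^2) = 0.0986542 * sqrt(6)
a = 0.2417 nm


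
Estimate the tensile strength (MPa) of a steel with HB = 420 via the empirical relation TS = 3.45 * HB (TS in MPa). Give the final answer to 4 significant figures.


TS (MPa) = 3.45 * HB
TS = 3.45 * 420
TS = 1449 MPa


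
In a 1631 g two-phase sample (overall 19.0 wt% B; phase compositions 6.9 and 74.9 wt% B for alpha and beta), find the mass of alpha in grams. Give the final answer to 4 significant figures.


f_alpha = (C_beta - C0) / (C_beta - C_alpha)
f_alpha = (74.9 - 19.0) / (74.9 - 6.9) = 0.822059
m_alpha = f_alpha * m_total = 0.822059 * 1631 = 1341 g


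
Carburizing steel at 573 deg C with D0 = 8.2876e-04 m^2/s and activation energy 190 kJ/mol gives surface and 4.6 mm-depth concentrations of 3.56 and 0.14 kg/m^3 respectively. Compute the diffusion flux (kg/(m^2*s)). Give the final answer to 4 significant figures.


Step 1: D = D0 * exp(-Qd/(R*T))
T = 573 + 273.15 = 846.15 K
D = 8.2876e-04 * exp(-190e3 / (8.314 * 846.15)) = 1.5449e-15 m^2/s
Step 2: J = D * (C1 - C2) / dx
J = 1.5449e-15 * (3.56 - 0.14) / 4.6e-03
J = 1.149e-12 kg/(m^2*s)


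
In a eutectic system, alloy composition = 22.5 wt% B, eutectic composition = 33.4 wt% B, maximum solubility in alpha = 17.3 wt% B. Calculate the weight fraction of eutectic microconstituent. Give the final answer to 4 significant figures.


f_primary = (C_e - C0) / (C_e - C_alpha_max)
f_primary = (33.4 - 22.5) / (33.4 - 17.3)
f_primary = 0.677019
f_eutectic = 1 - 0.677019 = 0.323


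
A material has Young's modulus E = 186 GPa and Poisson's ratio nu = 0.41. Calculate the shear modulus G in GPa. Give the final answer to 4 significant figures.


G = E / (2*(1+nu))
G = 186 / (2*(1+0.41))
G = 65.96 GPa


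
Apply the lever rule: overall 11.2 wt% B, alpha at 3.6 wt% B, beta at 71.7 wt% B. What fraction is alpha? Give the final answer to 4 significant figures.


f_alpha = (C_beta - C0) / (C_beta - C_alpha)
f_alpha = (71.7 - 11.2) / (71.7 - 3.6)
f_alpha = 0.8884


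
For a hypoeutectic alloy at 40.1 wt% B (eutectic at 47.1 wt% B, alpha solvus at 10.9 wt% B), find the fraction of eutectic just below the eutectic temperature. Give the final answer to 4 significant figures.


f_primary = (C_e - C0) / (C_e - C_alpha_max)
f_primary = (47.1 - 40.1) / (47.1 - 10.9)
f_primary = 0.19337
f_eutectic = 1 - 0.19337 = 0.8066


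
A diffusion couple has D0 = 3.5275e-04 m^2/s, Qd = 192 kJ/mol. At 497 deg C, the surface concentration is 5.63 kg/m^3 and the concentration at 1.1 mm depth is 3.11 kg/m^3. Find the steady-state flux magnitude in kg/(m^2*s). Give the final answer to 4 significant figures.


Step 1: D = D0 * exp(-Qd/(R*T))
T = 497 + 273.15 = 770.15 K
D = 3.5275e-04 * exp(-192e3 / (8.314 * 770.15)) = 3.34805e-17 m^2/s
Step 2: J = D * (C1 - C2) / dx
J = 3.34805e-17 * (5.63 - 3.11) / 1.1e-03
J = 7.67e-14 kg/(m^2*s)


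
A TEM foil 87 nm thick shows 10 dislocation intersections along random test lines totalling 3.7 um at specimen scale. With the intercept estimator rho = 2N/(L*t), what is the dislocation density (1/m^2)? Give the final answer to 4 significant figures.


rho = 2N / (L * t)
L = 3.7 um = 3.7e-06 m, t = 87 nm = 8.7e-08 m
rho = 2 * 10 / (3.7e-06 * 8.7e-08)
rho = 6.213e+13 1/m^2


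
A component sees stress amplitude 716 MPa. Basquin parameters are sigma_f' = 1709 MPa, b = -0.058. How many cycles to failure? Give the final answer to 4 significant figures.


sigma_a = sigma_f' * (2*Nf)^b
2*Nf = (sigma_a / sigma_f')^(1/b)
2*Nf = (716 / 1709)^(1/-0.058)
2*Nf = 3.26809e+06
Nf = 1.634e+06 cycles


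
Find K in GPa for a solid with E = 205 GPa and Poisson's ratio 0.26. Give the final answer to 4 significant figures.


K = E / (3*(1-2*nu))
K = 205 / (3*(1-2*0.26))
K = 142.4 GPa


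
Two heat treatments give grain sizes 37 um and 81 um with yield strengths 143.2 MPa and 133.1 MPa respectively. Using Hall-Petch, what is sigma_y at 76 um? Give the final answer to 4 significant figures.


sigma_y = sigma0 + k / sqrt(d)
1/sqrt(d1) = 1/sqrt(3.7e-05) = 164.399;  1/sqrt(d2) = 111.111
k = (sigma1 - sigma2) / (1/sqrt(d1) - 1/sqrt(d2)) = (143.2 - 133.1) / (164.399 - 111.111) = 0.189537 MPa*m^0.5
sigma0 = sigma1 - k/sqrt(d1) = 143.2 - 0.189537*164.399 = 112.04 MPa
sigma_y(d3) = 112.04 + 0.189537 / sqrt(7.6e-05) = 133.8 MPa


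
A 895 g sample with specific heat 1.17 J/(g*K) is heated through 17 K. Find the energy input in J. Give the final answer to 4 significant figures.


Q = m * cp * dT
Q = 895 * 1.17 * 17
Q = 17800 J


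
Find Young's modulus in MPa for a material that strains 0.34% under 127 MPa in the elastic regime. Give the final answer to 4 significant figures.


E = sigma / epsilon
epsilon = 0.34% = 3.4e-03
E = 127 / 3.4e-03
E = 37350 MPa


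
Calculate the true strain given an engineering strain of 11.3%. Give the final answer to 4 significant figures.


epsilon_true = ln(1 + epsilon_eng)
epsilon_true = ln(1 + 0.113)
epsilon_true = 0.1071


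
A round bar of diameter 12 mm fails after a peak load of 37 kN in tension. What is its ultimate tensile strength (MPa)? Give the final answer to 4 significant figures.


A0 = pi*(d/2)^2 = pi*(12/2)^2 = 113.097 mm^2
UTS = F_max / A0 = 37*1000 / 113.097
UTS = 327.2 MPa


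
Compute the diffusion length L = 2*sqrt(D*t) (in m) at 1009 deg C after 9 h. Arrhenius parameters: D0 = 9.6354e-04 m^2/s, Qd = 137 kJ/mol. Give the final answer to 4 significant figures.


Step 1: D = D0 * exp(-Qd/(R*T))
T = 1282.15 K
D = 9.6354e-04 * exp(-137e3 / (8.314 * 1282.15)) = 2.52525e-09 m^2/s
Step 2: L = 2*sqrt(D*t)
t = 9 h = 32400 s
L = 2*sqrt(2.52525e-09 * 32400) = 0.01809 m


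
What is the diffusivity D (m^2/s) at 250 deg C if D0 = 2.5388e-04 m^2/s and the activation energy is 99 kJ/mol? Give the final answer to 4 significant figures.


D = D0 * exp(-Qd / (R*T))
T = 523.15 K
D = 2.5388e-04 * exp(-99e3 / (8.314 * 523.15))
D = 3.307e-14 m^2/s


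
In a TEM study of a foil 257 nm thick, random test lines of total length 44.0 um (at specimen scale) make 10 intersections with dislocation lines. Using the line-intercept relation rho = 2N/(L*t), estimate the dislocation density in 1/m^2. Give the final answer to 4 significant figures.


rho = 2N / (L * t)
L = 44.0 um = 4.4e-05 m, t = 257 nm = 2.57e-07 m
rho = 2 * 10 / (4.4e-05 * 2.57e-07)
rho = 1.769e+12 1/m^2


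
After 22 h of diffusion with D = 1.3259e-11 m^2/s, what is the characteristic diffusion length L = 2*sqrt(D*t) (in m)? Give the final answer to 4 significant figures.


t = 22 hr = 79200 s
Diffusion length = 2*sqrt(D*t)
= 2*sqrt(1.3259e-11 * 79200)
= 2.05e-03 m


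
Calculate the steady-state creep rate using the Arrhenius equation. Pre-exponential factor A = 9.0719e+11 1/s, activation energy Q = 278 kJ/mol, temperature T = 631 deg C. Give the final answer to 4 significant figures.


rate = A * exp(-Q / (R*T))
T = 631 + 273.15 = 904.15 K
rate = 9.0719e+11 * exp(-278e3 / (8.314 * 904.15))
rate = 7.879e-05 1/s


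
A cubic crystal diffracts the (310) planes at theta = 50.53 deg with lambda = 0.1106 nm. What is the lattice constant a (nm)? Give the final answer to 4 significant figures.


d = lambda / (2*sin(theta))
d = 0.1106 / (2*sin(50.53 deg))
d = 0.0716361 nm
a = d * sqrt(h^2+k^2+l^2) = 0.0716361 * sqrt(10)
a = 0.2265 nm


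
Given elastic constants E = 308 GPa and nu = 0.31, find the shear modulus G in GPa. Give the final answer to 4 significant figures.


G = E / (2*(1+nu))
G = 308 / (2*(1+0.31))
G = 117.6 GPa


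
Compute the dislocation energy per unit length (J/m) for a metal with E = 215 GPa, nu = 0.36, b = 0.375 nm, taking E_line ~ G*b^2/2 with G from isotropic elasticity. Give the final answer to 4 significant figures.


Step 1: G = E / (2*(1+nu))
G = 215 / (2*(1+0.36)) = 79.0441 GPa = 7.90441e+10 Pa
Step 2: E_line = G*b^2/2
b = 0.375 nm = 3.75e-10 m
E_line = 0.5 * 7.90441e+10 * (3.75e-10)^2 = 5.558e-09 J/m


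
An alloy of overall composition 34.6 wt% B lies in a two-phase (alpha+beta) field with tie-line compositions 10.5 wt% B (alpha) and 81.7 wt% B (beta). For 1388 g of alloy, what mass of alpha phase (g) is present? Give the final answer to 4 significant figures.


f_alpha = (C_beta - C0) / (C_beta - C_alpha)
f_alpha = (81.7 - 34.6) / (81.7 - 10.5) = 0.661517
m_alpha = f_alpha * m_total = 0.661517 * 1388 = 918.2 g


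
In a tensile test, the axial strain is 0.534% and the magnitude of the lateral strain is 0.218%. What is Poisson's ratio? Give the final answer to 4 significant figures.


nu = -epsilon_lat / epsilon_axial
Lateral strain is contraction (negative), so using magnitudes:
nu = 0.218 / 0.534
nu = 0.4082


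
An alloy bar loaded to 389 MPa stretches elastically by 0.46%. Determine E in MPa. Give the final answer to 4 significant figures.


E = sigma / epsilon
epsilon = 0.46% = 4.6e-03
E = 389 / 4.6e-03
E = 84570 MPa


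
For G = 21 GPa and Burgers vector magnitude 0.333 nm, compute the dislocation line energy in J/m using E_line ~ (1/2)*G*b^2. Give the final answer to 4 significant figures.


E = G*b^2/2
b = 0.333 nm = 3.33e-10 m
G = 21 GPa = 2.1e+10 Pa
E = 0.5 * 2.1e+10 * (3.33e-10)^2
E = 1.164e-09 J/m


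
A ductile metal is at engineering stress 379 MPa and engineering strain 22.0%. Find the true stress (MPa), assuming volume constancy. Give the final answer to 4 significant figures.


sigma_true = sigma_eng * (1 + epsilon_eng)
sigma_true = 379 * (1 + 0.22)
sigma_true = 462.4 MPa


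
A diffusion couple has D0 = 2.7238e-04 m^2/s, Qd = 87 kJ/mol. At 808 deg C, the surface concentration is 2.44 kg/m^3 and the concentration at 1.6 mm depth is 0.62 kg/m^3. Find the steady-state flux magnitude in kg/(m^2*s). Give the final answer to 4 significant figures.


Step 1: D = D0 * exp(-Qd/(R*T))
T = 808 + 273.15 = 1081.15 K
D = 2.7238e-04 * exp(-87e3 / (8.314 * 1081.15)) = 1.70494e-08 m^2/s
Step 2: J = D * (C1 - C2) / dx
J = 1.70494e-08 * (2.44 - 0.62) / 1.6e-03
J = 1.939e-05 kg/(m^2*s)


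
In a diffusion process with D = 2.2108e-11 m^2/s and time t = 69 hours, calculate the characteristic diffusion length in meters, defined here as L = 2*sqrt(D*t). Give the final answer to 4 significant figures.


t = 69 hr = 248400 s
Diffusion length = 2*sqrt(D*t)
= 2*sqrt(2.2108e-11 * 248400)
= 4.687e-03 m


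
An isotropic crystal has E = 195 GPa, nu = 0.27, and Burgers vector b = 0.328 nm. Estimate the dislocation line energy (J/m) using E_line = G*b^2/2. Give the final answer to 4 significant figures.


Step 1: G = E / (2*(1+nu))
G = 195 / (2*(1+0.27)) = 76.7717 GPa = 7.67717e+10 Pa
Step 2: E_line = G*b^2/2
b = 0.328 nm = 3.28e-10 m
E_line = 0.5 * 7.67717e+10 * (3.28e-10)^2 = 4.13e-09 J/m


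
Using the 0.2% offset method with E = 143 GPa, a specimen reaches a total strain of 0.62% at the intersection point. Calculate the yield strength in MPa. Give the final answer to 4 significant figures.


Offset strain = 0.002
Elastic strain at yield = total_strain - offset = 6.2e-03 - 0.002 = 4.2e-03
sigma_y = E * elastic_strain = 143000 * 4.2e-03
sigma_y = 600.6 MPa


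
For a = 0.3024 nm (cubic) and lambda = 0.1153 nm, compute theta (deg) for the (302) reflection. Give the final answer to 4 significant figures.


d = a / sqrt(h^2+k^2+l^2)
d = 0.3024 / sqrt(13) = 0.0838707 nm
lambda = 2*d*sin(theta)  =>  sin(theta) = lambda / (2*d)
sin(theta) = 0.1153 / (2 * 0.0838707) = 0.687368
theta = 43.42 deg


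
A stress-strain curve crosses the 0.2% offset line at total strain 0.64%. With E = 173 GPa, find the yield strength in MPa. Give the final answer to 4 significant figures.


Offset strain = 0.002
Elastic strain at yield = total_strain - offset = 6.4e-03 - 0.002 = 4.4e-03
sigma_y = E * elastic_strain = 173000 * 4.4e-03
sigma_y = 761.2 MPa


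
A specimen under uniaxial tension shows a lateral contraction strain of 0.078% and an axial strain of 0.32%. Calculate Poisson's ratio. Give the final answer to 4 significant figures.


nu = -epsilon_lat / epsilon_axial
Lateral strain is contraction (negative), so using magnitudes:
nu = 0.078 / 0.32
nu = 0.2438


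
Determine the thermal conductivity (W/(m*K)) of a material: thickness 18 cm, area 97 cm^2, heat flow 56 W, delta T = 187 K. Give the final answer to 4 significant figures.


k = Q*L / (A*dT)
L = 0.18 m, A = 9.7e-03 m^2
k = 56 * 0.18 / (9.7e-03 * 187)
k = 5.557 W/(m*K)


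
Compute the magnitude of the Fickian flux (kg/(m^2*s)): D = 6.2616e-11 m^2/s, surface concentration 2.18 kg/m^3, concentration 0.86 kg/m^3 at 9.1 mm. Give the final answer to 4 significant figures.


J = -D * (dC/dx) = D * (C1 - C2) / dx
J = 6.2616e-11 * (2.18 - 0.86) / 9.1e-03
J = 9.083e-09 kg/(m^2*s)


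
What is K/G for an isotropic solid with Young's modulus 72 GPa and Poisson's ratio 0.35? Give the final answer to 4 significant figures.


G = E / (2*(1+nu))
G = 72 / (2*(1+0.35)) = 26.6667 GPa
K = E / (3*(1-2*nu))
K = 72 / (3*(1-2*0.35)) = 80 GPa
K/G = 80 / 26.6667 = 3


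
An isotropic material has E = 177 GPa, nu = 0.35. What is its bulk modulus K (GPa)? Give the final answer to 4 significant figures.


K = E / (3*(1-2*nu))
K = 177 / (3*(1-2*0.35))
K = 196.7 GPa


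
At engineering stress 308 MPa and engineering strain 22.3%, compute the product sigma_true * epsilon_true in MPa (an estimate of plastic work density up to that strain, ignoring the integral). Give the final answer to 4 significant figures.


sigma_true = sigma_eng * (1 + epsilon_eng)
sigma_true = 308 * (1 + 0.223) = 376.684 MPa
epsilon_true = ln(1 + epsilon_eng)
epsilon_true = ln(1 + 0.223) = 0.201307
sigma_true * epsilon_true = 376.684 * 0.201307 = 75.83 MPa


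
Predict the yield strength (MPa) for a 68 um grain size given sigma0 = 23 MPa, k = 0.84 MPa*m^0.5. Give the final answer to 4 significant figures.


sigma_y = sigma0 + k / sqrt(d)
d = 68 um = 6.8e-05 m
sigma_y = 23 + 0.84 / sqrt(6.8e-05)
sigma_y = 124.9 MPa


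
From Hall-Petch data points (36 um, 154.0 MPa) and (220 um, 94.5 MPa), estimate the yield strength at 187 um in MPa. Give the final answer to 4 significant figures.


sigma_y = sigma0 + k / sqrt(d)
1/sqrt(d1) = 1/sqrt(3.6e-05) = 166.667;  1/sqrt(d2) = 67.42
k = (sigma1 - sigma2) / (1/sqrt(d1) - 1/sqrt(d2)) = (154.0 - 94.5) / (166.667 - 67.42) = 0.599516 MPa*m^0.5
sigma0 = sigma1 - k/sqrt(d1) = 154.0 - 0.599516*166.667 = 54.0806 MPa
sigma_y(d3) = 54.0806 + 0.599516 / sqrt(1.87e-04) = 97.92 MPa


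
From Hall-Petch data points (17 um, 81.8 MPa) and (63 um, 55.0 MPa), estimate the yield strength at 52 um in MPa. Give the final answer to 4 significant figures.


sigma_y = sigma0 + k / sqrt(d)
1/sqrt(d1) = 1/sqrt(1.7e-05) = 242.536;  1/sqrt(d2) = 125.988
k = (sigma1 - sigma2) / (1/sqrt(d1) - 1/sqrt(d2)) = (81.8 - 55.0) / (242.536 - 125.988) = 0.229949 MPa*m^0.5
sigma0 = sigma1 - k/sqrt(d1) = 81.8 - 0.229949*242.536 = 26.0291 MPa
sigma_y(d3) = 26.0291 + 0.229949 / sqrt(5.2e-05) = 57.92 MPa


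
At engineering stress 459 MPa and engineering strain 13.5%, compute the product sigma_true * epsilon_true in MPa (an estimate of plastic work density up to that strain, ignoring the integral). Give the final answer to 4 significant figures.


sigma_true = sigma_eng * (1 + epsilon_eng)
sigma_true = 459 * (1 + 0.135) = 520.965 MPa
epsilon_true = ln(1 + epsilon_eng)
epsilon_true = ln(1 + 0.135) = 0.126633
sigma_true * epsilon_true = 520.965 * 0.126633 = 65.97 MPa


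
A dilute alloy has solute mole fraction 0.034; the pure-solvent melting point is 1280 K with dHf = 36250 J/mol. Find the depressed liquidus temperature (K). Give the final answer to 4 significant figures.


dT = R*Tm^2*x / dHf
dT = 8.314 * 1280^2 * 0.034 / 36250
dT = 12.7762 K
T_new = 1280 - 12.7762 = 1267 K
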